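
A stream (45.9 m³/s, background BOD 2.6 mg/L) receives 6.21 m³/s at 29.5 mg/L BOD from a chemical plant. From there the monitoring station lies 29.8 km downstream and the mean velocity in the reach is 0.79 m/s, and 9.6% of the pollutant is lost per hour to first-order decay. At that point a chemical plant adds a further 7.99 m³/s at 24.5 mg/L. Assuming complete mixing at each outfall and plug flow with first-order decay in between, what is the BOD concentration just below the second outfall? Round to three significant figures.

After mixing, C = (45.90·2.600 + 6.210·29.50) / 52.11 = 302.5/52.11 = 5.806 mg/L; combined flow 52.11 m³/s.
Travel time t = 29.8·1000 / 0.79 = 37720 s = 10.48 h.
9.6%/h lost → k = −ln(1 − 0.096) = 0.1009 h⁻¹.
Applying C = C₀e^(−kt): 5.806 × 0.3473 = 2.016 mg/L.
At the second outfall, C = (52.11·2.016 + 7.990·24.50) / (52.11 + 7.990) = 5.005 mg/L.

5.01 mg/L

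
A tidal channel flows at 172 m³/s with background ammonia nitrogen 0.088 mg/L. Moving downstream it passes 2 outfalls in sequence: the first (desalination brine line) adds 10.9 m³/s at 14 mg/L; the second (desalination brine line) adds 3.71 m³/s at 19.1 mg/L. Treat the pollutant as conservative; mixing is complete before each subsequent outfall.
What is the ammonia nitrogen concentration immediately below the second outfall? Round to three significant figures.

After outfall 1: Q = 172.0 + 10.90 = 182.9 m³/s; C = (172.0·0.08800 + 10.90·14.00)/182.9 = 0.9171 mg/L.
After outfall 2: Q = 182.9 + 3.710 = 186.6 m³/s; C = (182.9·0.9171 + 3.710·19.10)/186.6 = 1.279 mg/L.

1.28 mg/L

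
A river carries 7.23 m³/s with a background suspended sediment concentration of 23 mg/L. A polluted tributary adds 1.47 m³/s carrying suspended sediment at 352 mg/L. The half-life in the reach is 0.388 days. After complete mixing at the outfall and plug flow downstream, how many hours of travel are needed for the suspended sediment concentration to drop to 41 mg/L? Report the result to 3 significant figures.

8.74 h

Flow-weighted average: C = (7.230·23.00 + 1.470·352.0) / 8.700 = 683.7/8.700 = 78.59 mg/L.
Half-life 0.388 d → k = ln 2 / 0.388 = 1.786 d⁻¹.
78.59·exp(−k·t) = 41 → t = ln(78.59/41)/k = 31470 s = 8.741 h.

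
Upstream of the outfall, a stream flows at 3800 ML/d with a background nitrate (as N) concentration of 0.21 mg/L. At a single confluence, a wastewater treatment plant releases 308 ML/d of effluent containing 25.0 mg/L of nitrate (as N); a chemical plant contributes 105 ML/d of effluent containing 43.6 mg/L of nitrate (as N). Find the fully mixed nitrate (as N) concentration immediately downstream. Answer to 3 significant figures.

Mixed concentration C = ΣQC/ΣQ = (3800·0.2100 + 308.0·25.00 + 105.0·43.60) / 4213 = 13080/4213 = 3.104 mg/L.

3.10 mg/L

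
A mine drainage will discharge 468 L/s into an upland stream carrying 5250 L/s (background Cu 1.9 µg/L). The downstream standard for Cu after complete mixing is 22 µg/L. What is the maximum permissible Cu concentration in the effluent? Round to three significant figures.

At the limit, (Qr·Cr + Qe·Cₑ)/(Qr + Qe) = 22:
Cₑ = (5718·22 − 5250·1.900) / 468.0 = 247.5 µg/L.

247 µg/L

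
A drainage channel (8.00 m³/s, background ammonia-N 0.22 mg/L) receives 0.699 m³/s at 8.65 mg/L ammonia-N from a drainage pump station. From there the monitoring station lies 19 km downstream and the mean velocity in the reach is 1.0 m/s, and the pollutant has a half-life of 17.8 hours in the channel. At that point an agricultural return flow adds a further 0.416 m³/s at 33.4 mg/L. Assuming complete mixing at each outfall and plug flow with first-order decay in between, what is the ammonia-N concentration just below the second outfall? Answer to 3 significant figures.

Flow-weighted average: C = (8.000·0.2200 + 0.6990·8.650) / 8.699 = 7.806/8.699 = 0.8974 mg/L; combined flow 8.699 m³/s.
Travel time t = 19·1000 / 1.0 = 19000 s = 5.278 h.
Half-life 17.8 h → k = ln 2 / 17.8 = 0.03894 h⁻¹ = 0.9346 d⁻¹.
After decay, C = 0.8974 × e^(−kt) = 0.8974 × 0.8142 = 0.7307 mg/L.
At the second outfall, C = (8.699·0.7307 + 0.4160·33.40) / (8.699 + 0.4160) = 2.222 mg/L.

2.22 mg/L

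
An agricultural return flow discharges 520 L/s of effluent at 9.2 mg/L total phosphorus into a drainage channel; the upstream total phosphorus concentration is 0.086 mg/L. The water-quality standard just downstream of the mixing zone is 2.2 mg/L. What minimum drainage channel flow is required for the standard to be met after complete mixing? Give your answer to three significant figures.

Set C_mix = 2.2: (Q·0.08600 + 520.0·9.200) / (Q + 520.0) = 2.2
→ Q = 520.0·(9.200 − 2.2)/(2.2 − 0.08600) = 1722 L/s.

1720 L/s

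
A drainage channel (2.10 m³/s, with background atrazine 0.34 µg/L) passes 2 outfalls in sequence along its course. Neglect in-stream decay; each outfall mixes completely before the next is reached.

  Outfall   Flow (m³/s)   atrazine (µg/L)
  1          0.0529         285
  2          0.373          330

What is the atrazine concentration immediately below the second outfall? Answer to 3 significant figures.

Outfall 1: combined Q = 2.153 m³/s; C = (2.100·0.3400 + 0.05290·285.0)/2.153 = 7.335 µg/L.
Outfall 2: combined Q = 2.526 m³/s; C = (2.153·7.335 + 0.3730·330.0)/2.526 = 54.98 µg/L.

55.0 µg/L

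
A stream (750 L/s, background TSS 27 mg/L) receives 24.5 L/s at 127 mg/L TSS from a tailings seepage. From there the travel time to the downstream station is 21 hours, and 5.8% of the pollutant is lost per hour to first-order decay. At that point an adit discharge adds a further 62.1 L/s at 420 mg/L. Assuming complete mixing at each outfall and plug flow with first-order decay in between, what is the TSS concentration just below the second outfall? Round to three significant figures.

Mixed concentration C = ΣQC/ΣQ = (750.0·27.00 + 24.50·127.0) / 774.5 = 23360/774.5 = 30.16 mg/L; combined flow 774.5 L/s.
5.8%/h lost → k = −ln(1 − 0.058) = 0.05975 h⁻¹.
First-order decay: C = 30.16·exp(−k·t) = 30.16·0.2851 = 8.601 mg/L.
Second outfall: C = (774.5·8.601 + 62.10·420.0)/836.6 = 39.14 mg/L.

39.1 mg/L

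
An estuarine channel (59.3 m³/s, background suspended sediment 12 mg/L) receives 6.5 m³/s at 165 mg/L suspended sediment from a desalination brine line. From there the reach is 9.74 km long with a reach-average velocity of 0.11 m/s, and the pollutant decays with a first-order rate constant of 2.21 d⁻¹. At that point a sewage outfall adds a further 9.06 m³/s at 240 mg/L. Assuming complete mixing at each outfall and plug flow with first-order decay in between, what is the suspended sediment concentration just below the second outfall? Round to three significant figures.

After mixing, C = (59.30·12.00 + 6.500·165.0) / 65.80 = 1784/65.80 = 27.11 mg/L; combined flow 65.80 m³/s.
Travel time t = 9.74·1000 / 0.11 = 88550 s = 24.60 h.
Decay over the reach: 27.11·exp(−kt) = 27.11·0.1038 = 2.816 mg/L.
At the second outfall, C = (65.80·2.816 + 9.060·240.0) / (65.80 + 9.060) = 31.52 mg/L.

31.5 mg/L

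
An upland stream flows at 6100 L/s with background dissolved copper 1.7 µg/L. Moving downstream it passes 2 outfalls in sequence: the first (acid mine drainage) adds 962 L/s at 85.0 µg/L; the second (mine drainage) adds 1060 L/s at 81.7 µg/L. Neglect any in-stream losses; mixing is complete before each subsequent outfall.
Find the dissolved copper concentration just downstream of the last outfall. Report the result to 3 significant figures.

22.0 µg/L

Outfall 1: combined Q = 7062 L/s; C = (6100·1.700 + 962.0·85.00)/7062 = 13.05 µg/L.
Outfall 2: combined Q = 8122 L/s; C = (7062·13.05 + 1060·81.70)/8122 = 22.01 µg/L.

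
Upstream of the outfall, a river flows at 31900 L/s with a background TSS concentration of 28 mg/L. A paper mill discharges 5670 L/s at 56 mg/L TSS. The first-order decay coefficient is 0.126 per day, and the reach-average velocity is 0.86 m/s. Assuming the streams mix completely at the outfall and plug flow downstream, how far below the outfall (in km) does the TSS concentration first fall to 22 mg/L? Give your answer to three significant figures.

225 km

Mixed concentration C = ΣQC/ΣQ = (31900·28.00 + 5670·56.00) / 37570 = 1211000/37570 = 32.23 mg/L.
Set 32.23·exp(−k·t) = 22 → t = ln(32.23/22)/k = 261800 s = 72.71 h.
Distance = v·t = 0.86·261800 = 225100 m = 225.1 km.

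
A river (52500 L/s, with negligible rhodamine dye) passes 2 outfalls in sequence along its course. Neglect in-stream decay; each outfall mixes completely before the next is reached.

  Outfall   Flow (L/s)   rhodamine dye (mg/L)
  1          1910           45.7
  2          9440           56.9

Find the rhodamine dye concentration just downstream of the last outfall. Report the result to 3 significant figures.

Below outfall 1: Q → 54410 L/s, C = (52500·0 + 1910·45.70)/54410 = 1.604 mg/L.
Below outfall 2: Q → 63850 L/s, C = (54410·1.604 + 9440·56.90)/63850 = 9.780 mg/L.

9.78 mg/L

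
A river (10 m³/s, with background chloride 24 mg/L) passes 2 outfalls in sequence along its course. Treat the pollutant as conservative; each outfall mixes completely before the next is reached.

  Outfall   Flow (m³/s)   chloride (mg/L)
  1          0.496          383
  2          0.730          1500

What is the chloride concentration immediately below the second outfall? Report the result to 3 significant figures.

136 mg/L

After outfall 1: Q = 10.00 + 0.4960 = 10.50 m³/s; C = (10.00·24.00 + 0.4960·383.0)/10.50 = 40.96 mg/L.
After outfall 2: Q = 10.50 + 0.7300 = 11.23 m³/s; C = (10.50·40.96 + 0.7300·1500)/11.23 = 135.8 mg/L.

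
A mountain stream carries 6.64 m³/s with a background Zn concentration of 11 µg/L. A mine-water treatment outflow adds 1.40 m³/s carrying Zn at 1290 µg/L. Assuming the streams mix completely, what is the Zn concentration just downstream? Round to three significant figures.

After mixing, C = (6.640·11.00 + 1.400·1290) / 8.040 = 1879/8.040 = 233.7 µg/L.

234 µg/L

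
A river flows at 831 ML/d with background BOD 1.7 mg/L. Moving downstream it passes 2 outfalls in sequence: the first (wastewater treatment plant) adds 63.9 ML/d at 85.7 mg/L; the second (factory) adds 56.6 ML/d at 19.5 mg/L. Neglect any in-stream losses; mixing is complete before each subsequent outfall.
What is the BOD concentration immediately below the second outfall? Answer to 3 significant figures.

Outfall 1: combined Q = 894.9 ML/d; C = (831.0·1.700 + 63.90·85.70)/894.9 = 7.698 mg/L.
Outfall 2: combined Q = 951.5 ML/d; C = (894.9·7.698 + 56.60·19.50)/951.5 = 8.400 mg/L.

8.40 mg/L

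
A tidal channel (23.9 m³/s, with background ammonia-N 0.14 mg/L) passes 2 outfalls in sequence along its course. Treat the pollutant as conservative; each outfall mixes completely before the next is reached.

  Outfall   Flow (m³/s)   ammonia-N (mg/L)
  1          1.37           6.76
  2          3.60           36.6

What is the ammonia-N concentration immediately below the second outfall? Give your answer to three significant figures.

Below outfall 1: Q → 25.27 m³/s, C = (23.90·0.1400 + 1.370·6.760)/25.27 = 0.4989 mg/L.
Below outfall 2: Q → 28.87 m³/s, C = (25.27·0.4989 + 3.600·36.60)/28.87 = 5.001 mg/L.

5.00 mg/L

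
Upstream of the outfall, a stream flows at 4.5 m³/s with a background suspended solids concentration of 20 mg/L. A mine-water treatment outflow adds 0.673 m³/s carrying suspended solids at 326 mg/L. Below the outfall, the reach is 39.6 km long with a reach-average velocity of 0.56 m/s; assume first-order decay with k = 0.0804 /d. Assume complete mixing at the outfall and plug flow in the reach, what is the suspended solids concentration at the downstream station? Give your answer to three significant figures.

56.0 mg/L

Mass balance: C = (4.500·20.00 + 0.6730·326.0) / 5.173 = 309.4/5.173 = 59.81 mg/L.
Travel time t = 39.6·1000 / 0.56 = 70710 s = 19.64 h.
First-order decay: C = 59.81·exp(−k·t) = 59.81·0.9363 = 56.00 mg/L.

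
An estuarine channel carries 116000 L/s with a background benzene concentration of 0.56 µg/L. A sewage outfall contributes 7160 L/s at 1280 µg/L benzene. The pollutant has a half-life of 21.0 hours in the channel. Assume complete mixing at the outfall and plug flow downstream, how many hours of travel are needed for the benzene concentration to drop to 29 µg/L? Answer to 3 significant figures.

28.8 h

Conservation of mass: C = (116000·0.5600 + 7160·1280) / 123200 = 9230000/123200 = 74.94 µg/L.
Half-life 21.0 h → k = ln 2 / 21.0 = 0.03301 h⁻¹ = 0.7922 d⁻¹.
74.94·exp(−k·t) = 29 → t = ln(74.94/29)/k = 103500 s = 28.76 h.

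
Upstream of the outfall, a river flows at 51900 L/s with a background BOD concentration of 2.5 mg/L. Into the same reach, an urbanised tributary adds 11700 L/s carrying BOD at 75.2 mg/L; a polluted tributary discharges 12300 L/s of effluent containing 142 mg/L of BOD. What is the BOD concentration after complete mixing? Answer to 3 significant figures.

36.3 mg/L

Flow-weighted average: C = (51900·2.500 + 11700·75.20 + 12300·142.0) / 75900 = 2756000/75900 = 36.31 mg/L.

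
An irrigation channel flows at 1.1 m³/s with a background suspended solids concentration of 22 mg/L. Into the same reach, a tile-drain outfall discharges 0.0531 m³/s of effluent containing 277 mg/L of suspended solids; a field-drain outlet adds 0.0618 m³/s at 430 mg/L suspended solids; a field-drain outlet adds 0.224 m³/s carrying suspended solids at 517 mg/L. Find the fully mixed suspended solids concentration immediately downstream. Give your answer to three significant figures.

126 mg/L

Flow-weighted average: C = (1.100·22.00 + 0.05310·277.0 + 0.06180·430.0 + 0.2240·517.0) / 1.439 = 181.3/1.439 = 126.0 mg/L.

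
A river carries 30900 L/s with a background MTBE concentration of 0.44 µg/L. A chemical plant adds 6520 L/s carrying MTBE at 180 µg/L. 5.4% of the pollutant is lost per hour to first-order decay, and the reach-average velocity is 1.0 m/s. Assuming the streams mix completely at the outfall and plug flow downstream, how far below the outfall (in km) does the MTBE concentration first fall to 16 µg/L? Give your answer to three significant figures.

44.4 km

Mass balance: C = (30900·0.4400 + 6520·180.0) / 37420 = 1187000/37420 = 31.73 µg/L.
5.4%/h lost → k = −ln(1 − 0.054) = 0.05551 h⁻¹.
Set 31.73·exp(−k·t) = 16 → t = ln(31.73/16)/k = 44390 s = 12.33 h.
Distance = v·t = 1.0·44390 = 44390 m = 44.39 km.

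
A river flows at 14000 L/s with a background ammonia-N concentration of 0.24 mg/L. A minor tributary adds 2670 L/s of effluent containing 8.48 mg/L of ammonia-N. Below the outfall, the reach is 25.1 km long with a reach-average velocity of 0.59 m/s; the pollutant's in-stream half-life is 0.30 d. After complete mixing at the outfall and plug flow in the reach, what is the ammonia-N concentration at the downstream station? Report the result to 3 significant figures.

0.500 mg/L

Mass balance: C = (14000·0.2400 + 2670·8.480) / 16670 = 26000/16670 = 1.560 mg/L.
Travel time t = 25.1·1000 / 0.59 = 42540 s = 11.82 h.
Half-life 0.30 d → k = ln 2 / 0.30 = 2.310 d⁻¹.
First-order decay: C = 1.560·exp(−k·t) = 1.560·0.3206 = 0.5000 mg/L.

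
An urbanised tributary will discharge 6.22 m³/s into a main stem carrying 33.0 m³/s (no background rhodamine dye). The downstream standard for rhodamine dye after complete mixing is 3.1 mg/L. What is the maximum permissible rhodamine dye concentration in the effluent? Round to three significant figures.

19.5 mg/L

At the limit, (Qr·Cr + Qe·Cₑ)/(Qr + Qe) = 3.1:
Cₑ = (39.22·3.1 − 33.00·0) / 6.220 = 19.55 mg/L.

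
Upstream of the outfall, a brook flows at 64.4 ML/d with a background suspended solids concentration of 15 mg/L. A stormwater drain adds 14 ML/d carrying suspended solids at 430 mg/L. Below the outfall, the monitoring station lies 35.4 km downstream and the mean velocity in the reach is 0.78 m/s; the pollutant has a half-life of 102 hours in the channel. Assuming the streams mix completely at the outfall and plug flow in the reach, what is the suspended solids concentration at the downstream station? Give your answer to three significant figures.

Conservation of mass: C = (64.40·15.00 + 14.00·430.0) / 78.40 = 6986/78.40 = 89.11 mg/L.
Travel time t = 35.4·1000 / 0.78 = 45380 s = 12.61 h.
Half-life 102 h → k = ln 2 / 102 = 0.006796 h⁻¹ = 0.1631 d⁻¹.
First-order decay: C = 89.11·exp(−k·t) = 89.11·0.9179 = 81.79 mg/L.

81.8 mg/L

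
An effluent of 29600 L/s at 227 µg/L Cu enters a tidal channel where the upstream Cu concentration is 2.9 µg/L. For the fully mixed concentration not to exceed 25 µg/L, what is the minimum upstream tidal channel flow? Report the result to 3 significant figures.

Set C_mix = 25: (Q·2.900 + 29600·227.0) / (Q + 29600) = 25
→ Q = 29600·(227.0 − 25)/(25 − 2.900) = 270600 L/s.

271000 L/s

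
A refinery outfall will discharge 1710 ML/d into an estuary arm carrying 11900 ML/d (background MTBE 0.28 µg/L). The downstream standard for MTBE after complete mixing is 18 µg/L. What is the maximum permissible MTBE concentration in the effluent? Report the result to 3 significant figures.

141 µg/L

At the limit, (Qr·Cr + Qe·Cₑ)/(Qr + Qe) = 18:
Cₑ = (13610·18 − 11900·0.2800) / 1710 = 141.3 µg/L.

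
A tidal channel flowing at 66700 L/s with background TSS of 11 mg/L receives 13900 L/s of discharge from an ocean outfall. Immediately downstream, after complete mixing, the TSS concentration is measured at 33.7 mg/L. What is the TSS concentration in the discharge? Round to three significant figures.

143 mg/L

Mass balance: 66700·11.00 + 13900·Cₑ = 80600·33.70
→ Cₑ = (80600·33.70 − 66700·11.00) / 13900 = 142.6 mg/L.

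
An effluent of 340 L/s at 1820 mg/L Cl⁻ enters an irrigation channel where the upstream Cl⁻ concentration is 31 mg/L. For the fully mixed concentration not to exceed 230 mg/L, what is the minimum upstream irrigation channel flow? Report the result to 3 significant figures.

2720 L/s

Set C_mix = 230: (Q·31.00 + 340.0·1820) / (Q + 340.0) = 230
→ Q = 340.0·(1820 − 230)/(230 − 31.00) = 2717 L/s.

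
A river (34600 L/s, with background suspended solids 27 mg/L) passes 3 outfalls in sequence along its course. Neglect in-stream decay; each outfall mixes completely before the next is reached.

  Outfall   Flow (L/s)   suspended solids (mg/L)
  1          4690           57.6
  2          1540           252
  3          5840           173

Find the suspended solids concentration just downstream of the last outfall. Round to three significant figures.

Outfall 1: combined Q = 39290 L/s; C = (34600·27.00 + 4690·57.60)/39290 = 30.65 mg/L.
Outfall 2: combined Q = 40830 L/s; C = (39290·30.65 + 1540·252.0)/40830 = 39.00 mg/L.
Outfall 3: combined Q = 46670 L/s; C = (40830·39.00 + 5840·173.0)/46670 = 55.77 mg/L.

55.8 mg/L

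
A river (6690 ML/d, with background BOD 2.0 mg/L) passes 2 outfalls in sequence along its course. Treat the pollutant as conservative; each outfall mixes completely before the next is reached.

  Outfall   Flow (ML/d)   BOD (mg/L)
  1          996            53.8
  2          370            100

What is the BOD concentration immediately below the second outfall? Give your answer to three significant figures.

Below outfall 1: Q → 7686 ML/d, C = (6690·2.000 + 996.0·53.80)/7686 = 8.713 mg/L.
Below outfall 2: Q → 8056 ML/d, C = (7686·8.713 + 370.0·100.0)/8056 = 12.91 mg/L.

12.9 mg/L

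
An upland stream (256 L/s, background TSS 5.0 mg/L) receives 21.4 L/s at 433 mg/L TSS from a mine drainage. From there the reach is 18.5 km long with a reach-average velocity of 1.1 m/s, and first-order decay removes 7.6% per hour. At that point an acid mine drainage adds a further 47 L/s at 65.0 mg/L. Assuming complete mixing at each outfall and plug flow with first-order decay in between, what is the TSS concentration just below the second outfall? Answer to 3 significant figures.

31.9 mg/L

Conservation of mass: C = (256.0·5.000 + 21.40·433.0) / 277.4 = 10550/277.4 = 38.02 mg/L; combined flow 277.4 L/s.
Travel time t = 18.5·1000 / 1.1 = 16820 s = 4.672 h.
7.6%/h lost → k = −ln(1 − 0.076) = 0.07904 h⁻¹.
Decay over the reach: 38.02·exp(−kt) = 38.02·0.6912 = 26.28 mg/L.
Second outfall: C = (277.4·26.28 + 47.00·65.00)/324.4 = 31.89 mg/L.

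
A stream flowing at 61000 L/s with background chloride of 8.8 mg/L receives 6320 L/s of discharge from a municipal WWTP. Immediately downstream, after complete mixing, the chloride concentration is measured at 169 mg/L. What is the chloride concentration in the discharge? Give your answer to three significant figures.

Mass balance: 61000·8.800 + 6320·Cₑ = 67320·169.0
→ Cₑ = (67320·169.0 − 61000·8.800) / 6320 = 1715 mg/L.

1720 mg/L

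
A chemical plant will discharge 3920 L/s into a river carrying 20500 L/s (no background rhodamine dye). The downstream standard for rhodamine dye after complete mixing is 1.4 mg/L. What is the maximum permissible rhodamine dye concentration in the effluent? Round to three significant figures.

At the limit, (Qr·Cr + Qe·Cₑ)/(Qr + Qe) = 1.4:
Cₑ = (24420·1.4 − 20500·0) / 3920 = 8.721 mg/L.

8.72 mg/L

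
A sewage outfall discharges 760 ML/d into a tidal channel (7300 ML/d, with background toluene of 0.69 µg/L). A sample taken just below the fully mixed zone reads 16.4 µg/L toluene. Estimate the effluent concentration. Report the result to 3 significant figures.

167 µg/L

Mass balance: 7300·0.6900 + 760.0·Cₑ = 8060·16.40
→ Cₑ = (8060·16.40 − 7300·0.6900) / 760.0 = 167.3 µg/L.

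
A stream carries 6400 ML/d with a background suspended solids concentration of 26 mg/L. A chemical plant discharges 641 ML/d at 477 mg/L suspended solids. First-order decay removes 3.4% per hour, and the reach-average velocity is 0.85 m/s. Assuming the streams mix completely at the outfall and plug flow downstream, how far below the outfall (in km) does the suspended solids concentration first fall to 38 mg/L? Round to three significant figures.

Conservation of mass: C = (6400·26.00 + 641.0·477.0) / 7041 = 472200/7041 = 67.06 mg/L.
3.4%/h lost → k = −ln(1 − 0.034) = 0.03459 h⁻¹.
Set 67.06·exp(−k·t) = 38 → t = ln(67.06/38)/k = 59110 s = 16.42 h.
Distance = v·t = 0.85·59110 = 50240 m = 50.24 km.

50.2 km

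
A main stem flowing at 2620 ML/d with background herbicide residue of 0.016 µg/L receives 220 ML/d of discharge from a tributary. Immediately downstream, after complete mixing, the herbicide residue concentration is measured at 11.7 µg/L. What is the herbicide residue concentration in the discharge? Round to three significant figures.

Mass balance: 2620·0.01600 + 220.0·Cₑ = 2840·11.70
→ Cₑ = (2840·11.70 − 2620·0.01600) / 220.0 = 150.8 µg/L.

151 µg/L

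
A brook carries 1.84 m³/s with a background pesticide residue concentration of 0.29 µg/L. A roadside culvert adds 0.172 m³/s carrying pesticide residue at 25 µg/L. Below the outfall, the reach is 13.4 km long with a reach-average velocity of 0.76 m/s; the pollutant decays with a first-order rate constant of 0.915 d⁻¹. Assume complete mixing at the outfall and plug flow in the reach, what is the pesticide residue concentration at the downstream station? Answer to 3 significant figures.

After mixing, C = (1.840·0.2900 + 0.1720·25.00) / 2.012 = 4.834/2.012 = 2.402 µg/L.
Travel time t = 13.4·1000 / 0.76 = 17630 s = 4.898 h.
Applying C = C₀e^(−kt): 2.402 × 0.8297 = 1.993 µg/L.

1.99 µg/L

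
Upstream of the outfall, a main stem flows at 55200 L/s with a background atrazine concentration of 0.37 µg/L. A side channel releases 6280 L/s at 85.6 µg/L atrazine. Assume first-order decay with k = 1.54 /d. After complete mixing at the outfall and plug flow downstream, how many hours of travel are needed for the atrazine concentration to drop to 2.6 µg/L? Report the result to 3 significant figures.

Mixed concentration C = ΣQC/ΣQ = (55200·0.3700 + 6280·85.60) / 61480 = 558000/61480 = 9.076 µg/L.
9.076·exp(−k·t) = 2.6 → t = ln(9.076/2.6)/k = 70140 s = 19.48 h.

19.5 h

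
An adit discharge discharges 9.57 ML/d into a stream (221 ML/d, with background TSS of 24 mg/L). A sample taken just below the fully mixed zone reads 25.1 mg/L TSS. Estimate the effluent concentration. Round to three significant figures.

Mass balance: 221.0·24.00 + 9.570·Cₑ = 230.6·25.10
→ Cₑ = (230.6·25.10 − 221.0·24.00) / 9.570 = 50.50 mg/L.

50.5 mg/L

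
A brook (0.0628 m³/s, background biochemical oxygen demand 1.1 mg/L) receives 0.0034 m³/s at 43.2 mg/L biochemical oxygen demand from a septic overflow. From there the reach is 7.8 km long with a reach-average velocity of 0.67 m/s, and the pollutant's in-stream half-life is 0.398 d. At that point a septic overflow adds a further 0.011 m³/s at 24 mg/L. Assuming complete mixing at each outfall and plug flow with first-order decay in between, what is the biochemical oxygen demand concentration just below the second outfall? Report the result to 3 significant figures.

After mixing, C = (0.06280·1.100 + 0.003400·43.20) / 0.06620 = 0.2160/0.06620 = 3.262 mg/L; combined flow 0.06620 m³/s.
Travel time t = 7.8·1000 / 0.67 = 11640 s = 3.234 h.
Half-life 0.398 d → k = ln 2 / 0.398 = 1.742 d⁻¹.
Applying C = C₀e^(−kt): 3.262 × 0.7908 = 2.580 mg/L.
At the second outfall, C = (0.06620·2.580 + 0.01100·24.00) / (0.06620 + 0.01100) = 5.632 mg/L.

5.63 mg/L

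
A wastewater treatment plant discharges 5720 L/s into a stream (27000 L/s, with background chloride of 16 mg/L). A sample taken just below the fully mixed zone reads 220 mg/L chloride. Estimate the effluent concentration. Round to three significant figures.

Mass balance: 27000·16.00 + 5720·Cₑ = 32720·220.0
→ Cₑ = (32720·220.0 − 27000·16.00) / 5720 = 1183 mg/L.

1180 mg/L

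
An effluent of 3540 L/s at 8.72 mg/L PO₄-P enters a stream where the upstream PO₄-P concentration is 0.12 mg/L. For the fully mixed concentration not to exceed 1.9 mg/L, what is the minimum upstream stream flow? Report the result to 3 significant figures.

Set C_mix = 1.9: (Q·0.1200 + 3540·8.720) / (Q + 3540) = 1.9
→ Q = 3540·(8.720 − 1.9)/(1.9 − 0.1200) = 13560 L/s.

13600 L/s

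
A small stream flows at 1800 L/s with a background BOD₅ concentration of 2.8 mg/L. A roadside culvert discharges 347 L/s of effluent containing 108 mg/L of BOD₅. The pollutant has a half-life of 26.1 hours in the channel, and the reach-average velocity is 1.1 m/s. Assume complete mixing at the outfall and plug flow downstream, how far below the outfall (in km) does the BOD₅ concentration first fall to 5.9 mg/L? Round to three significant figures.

181 km

Mixed concentration C = ΣQC/ΣQ = (1800·2.800 + 347.0·108.0) / 2147 = 42520/2147 = 19.80 mg/L.
Half-life 26.1 h → k = ln 2 / 26.1 = 0.02656 h⁻¹ = 0.6374 d⁻¹.
Set 19.80·exp(−k·t) = 5.9 → t = ln(19.80/5.9)/k = 164100 s = 45.59 h.
Distance = v·t = 1.1·164100 = 180600 m = 180.6 km.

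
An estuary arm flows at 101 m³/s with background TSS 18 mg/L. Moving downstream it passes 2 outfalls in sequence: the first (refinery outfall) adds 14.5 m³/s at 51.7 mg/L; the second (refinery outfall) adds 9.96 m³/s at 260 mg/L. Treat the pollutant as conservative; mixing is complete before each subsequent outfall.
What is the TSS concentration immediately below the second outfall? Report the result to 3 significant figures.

41.1 mg/L

After outfall 1: Q = 101.0 + 14.50 = 115.5 m³/s; C = (101.0·18.00 + 14.50·51.70)/115.5 = 22.23 mg/L.
After outfall 2: Q = 115.5 + 9.960 = 125.5 m³/s; C = (115.5·22.23 + 9.960·260.0)/125.5 = 41.11 mg/L.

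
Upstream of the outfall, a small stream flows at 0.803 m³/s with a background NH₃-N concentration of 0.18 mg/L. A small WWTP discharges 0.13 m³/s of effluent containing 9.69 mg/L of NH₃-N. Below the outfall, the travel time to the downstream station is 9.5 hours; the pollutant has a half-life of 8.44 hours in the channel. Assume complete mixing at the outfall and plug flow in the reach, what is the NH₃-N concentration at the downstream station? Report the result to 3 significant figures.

0.690 mg/L

Mass balance: C = (0.8030·0.1800 + 0.1300·9.690) / 0.9330 = 1.404/0.9330 = 1.505 mg/L.
Half-life 8.44 h → k = ln 2 / 8.44 = 0.08213 h⁻¹ = 1.971 d⁻¹.
After decay, C = 1.505 × e^(−kt) = 1.505 × 0.4583 = 0.6898 mg/L.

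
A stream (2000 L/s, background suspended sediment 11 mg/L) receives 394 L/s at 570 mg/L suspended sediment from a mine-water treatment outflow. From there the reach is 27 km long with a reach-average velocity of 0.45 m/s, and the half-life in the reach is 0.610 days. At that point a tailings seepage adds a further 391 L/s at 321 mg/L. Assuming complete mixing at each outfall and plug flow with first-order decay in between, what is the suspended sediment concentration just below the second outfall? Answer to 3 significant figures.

85.3 mg/L

Conservation of mass: C = (2000·11.00 + 394.0·570.0) / 2394 = 246600/2394 = 103.0 mg/L; combined flow 2394 L/s.
Travel time t = 27·1000 / 0.45 = 60000 s = 16.67 h.
Half-life 0.610 d → k = ln 2 / 0.610 = 1.136 d⁻¹.
Applying C = C₀e^(−kt): 103.0 × 0.4543 = 46.79 mg/L.
At the second outfall, C = (2394·46.79 + 391.0·321.0) / (2394 + 391.0) = 85.29 mg/L.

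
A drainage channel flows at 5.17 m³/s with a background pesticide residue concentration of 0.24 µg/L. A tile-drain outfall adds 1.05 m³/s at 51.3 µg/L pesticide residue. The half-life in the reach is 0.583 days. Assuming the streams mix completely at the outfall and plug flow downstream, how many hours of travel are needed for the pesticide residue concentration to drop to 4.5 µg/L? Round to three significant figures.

13.7 h

Flow-weighted average: C = (5.170·0.2400 + 1.050·51.30) / 6.220 = 55.11/6.220 = 8.859 µg/L.
Half-life 0.583 d → k = ln 2 / 0.583 = 1.189 d⁻¹.
8.859·exp(−k·t) = 4.5 → t = ln(8.859/4.5)/k = 49230 s = 13.67 h.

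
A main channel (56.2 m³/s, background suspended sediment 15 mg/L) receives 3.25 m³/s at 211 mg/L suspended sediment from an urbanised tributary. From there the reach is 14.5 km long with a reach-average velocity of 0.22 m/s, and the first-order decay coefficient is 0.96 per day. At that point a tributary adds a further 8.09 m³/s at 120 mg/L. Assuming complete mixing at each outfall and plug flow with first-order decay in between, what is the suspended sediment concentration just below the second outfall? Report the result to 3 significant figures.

Flow-weighted average: C = (56.20·15.00 + 3.250·211.0) / 59.45 = 1529/59.45 = 25.71 mg/L; combined flow 59.45 m³/s.
Travel time t = 14.5·1000 / 0.22 = 65910 s = 18.31 h.
After decay, C = 25.71 × e^(−kt) = 25.71 × 0.4808 = 12.36 mg/L.
Second outfall: C = (59.45·12.36 + 8.090·120.0)/67.54 = 25.26 mg/L.

25.3 mg/L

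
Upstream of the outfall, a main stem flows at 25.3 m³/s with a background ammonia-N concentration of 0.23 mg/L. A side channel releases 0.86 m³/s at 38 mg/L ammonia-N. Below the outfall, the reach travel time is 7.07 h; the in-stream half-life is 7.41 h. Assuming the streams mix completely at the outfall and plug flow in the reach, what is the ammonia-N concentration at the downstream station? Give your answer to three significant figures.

After mixing, C = (25.30·0.2300 + 0.8600·38.00) / 26.16 = 38.50/26.16 = 1.472 mg/L.
Half-life 7.41 h → k = ln 2 / 7.41 = 0.09354 h⁻¹ = 2.245 d⁻¹.
After decay, C = 1.472 × e^(−kt) = 1.472 × 0.5162 = 0.7596 mg/L.

0.760 mg/L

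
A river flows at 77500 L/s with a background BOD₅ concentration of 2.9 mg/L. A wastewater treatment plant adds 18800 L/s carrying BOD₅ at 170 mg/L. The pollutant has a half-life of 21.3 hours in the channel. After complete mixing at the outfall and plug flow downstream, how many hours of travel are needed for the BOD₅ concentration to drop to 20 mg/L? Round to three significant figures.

17.7 h

Mass balance: C = (77500·2.900 + 18800·170.0) / 96300 = 3421000/96300 = 35.52 mg/L.
Half-life 21.3 h → k = ln 2 / 21.3 = 0.03254 h⁻¹ = 0.7810 d⁻¹.
35.52·exp(−k·t) = 20 → t = ln(35.52/20)/k = 63550 s = 17.65 h.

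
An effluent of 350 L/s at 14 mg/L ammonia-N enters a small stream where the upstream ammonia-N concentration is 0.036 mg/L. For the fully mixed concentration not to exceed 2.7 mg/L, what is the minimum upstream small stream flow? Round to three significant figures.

Set C_mix = 2.7: (Q·0.03600 + 350.0·14.00) / (Q + 350.0) = 2.7
→ Q = 350.0·(14.00 − 2.7)/(2.7 − 0.03600) = 1485 L/s.

1480 L/s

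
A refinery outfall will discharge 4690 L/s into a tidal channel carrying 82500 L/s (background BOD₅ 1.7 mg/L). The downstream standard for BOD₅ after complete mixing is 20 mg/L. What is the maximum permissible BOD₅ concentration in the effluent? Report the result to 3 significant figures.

342 mg/L

At the limit, (Qr·Cr + Qe·Cₑ)/(Qr + Qe) = 20:
Cₑ = (87190·20 − 82500·1.700) / 4690 = 341.9 mg/L.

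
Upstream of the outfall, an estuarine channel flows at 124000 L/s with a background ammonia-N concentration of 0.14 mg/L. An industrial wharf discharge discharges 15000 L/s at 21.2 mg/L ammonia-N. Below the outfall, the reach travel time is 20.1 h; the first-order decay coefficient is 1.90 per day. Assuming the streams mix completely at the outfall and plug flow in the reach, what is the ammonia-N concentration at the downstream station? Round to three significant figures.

Conservation of mass: C = (124000·0.1400 + 15000·21.20) / 139000 = 335400/139000 = 2.413 mg/L.
Applying C = C₀e^(−kt): 2.413 × 0.2037 = 0.4914 mg/L.

0.491 mg/L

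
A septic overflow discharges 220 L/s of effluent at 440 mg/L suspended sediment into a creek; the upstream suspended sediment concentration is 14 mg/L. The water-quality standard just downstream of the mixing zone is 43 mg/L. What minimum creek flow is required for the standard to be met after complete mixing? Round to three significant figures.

Set C_mix = 43: (Q·14.00 + 220.0·440.0) / (Q + 220.0) = 43
→ Q = 220.0·(440.0 − 43)/(43 − 14.00) = 3012 L/s.

3010 L/s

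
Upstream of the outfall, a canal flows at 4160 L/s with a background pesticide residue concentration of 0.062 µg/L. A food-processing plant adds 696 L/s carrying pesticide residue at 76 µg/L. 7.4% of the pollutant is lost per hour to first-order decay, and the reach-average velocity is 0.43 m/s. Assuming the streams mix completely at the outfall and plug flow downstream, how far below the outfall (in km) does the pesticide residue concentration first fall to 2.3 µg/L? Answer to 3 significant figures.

31.4 km

Flow-weighted average: C = (4160·0.06200 + 696.0·76.00) / 4856 = 53150/4856 = 10.95 µg/L.
7.4%/h lost → k = −ln(1 − 0.074) = 0.07688 h⁻¹.
Set 10.95·exp(−k·t) = 2.3 → t = ln(10.95/2.3)/k = 73050 s = 20.29 h.
Distance = v·t = 0.43·73050 = 31410 m = 31.41 km.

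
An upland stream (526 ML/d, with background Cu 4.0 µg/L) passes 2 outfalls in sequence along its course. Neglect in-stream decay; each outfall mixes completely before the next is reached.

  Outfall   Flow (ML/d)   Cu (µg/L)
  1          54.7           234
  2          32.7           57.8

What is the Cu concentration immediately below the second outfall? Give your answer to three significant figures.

27.4 µg/L

After outfall 1: Q = 526.0 + 54.70 = 580.7 ML/d; C = (526.0·4.000 + 54.70·234.0)/580.7 = 25.67 µg/L.
After outfall 2: Q = 580.7 + 32.70 = 613.4 ML/d; C = (580.7·25.67 + 32.70·57.80)/613.4 = 27.38 µg/L.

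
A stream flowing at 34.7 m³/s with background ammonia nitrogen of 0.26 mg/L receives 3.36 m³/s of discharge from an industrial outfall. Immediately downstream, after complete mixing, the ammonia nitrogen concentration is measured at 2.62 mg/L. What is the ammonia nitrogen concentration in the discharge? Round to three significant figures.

27.0 mg/L

Mass balance: 34.70·0.2600 + 3.360·Cₑ = 38.06·2.620
→ Cₑ = (38.06·2.620 − 34.70·0.2600) / 3.360 = 26.99 mg/L.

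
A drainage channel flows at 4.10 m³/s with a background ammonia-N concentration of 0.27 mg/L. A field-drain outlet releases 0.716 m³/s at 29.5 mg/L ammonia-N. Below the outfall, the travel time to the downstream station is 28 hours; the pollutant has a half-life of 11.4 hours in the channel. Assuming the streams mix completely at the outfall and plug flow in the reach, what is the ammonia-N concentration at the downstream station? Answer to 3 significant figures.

0.841 mg/L

After mixing, C = (4.100·0.2700 + 0.7160·29.50) / 4.816 = 22.23/4.816 = 4.616 mg/L.
Half-life 11.4 h → k = ln 2 / 11.4 = 0.06080 h⁻¹ = 1.459 d⁻¹.
Decay over the reach: 4.616·exp(−kt) = 4.616·0.1822 = 0.8411 mg/L.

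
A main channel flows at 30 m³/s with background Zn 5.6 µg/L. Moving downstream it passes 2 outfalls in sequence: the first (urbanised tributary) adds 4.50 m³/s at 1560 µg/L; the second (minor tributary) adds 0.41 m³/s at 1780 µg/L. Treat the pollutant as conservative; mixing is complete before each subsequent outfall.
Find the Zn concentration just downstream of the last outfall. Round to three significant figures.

227 µg/L

Below outfall 1: Q → 34.50 m³/s, C = (30.00·5.600 + 4.500·1560)/34.50 = 208.3 µg/L.
Below outfall 2: Q → 34.91 m³/s, C = (34.50·208.3 + 0.4100·1780)/34.91 = 226.8 µg/L.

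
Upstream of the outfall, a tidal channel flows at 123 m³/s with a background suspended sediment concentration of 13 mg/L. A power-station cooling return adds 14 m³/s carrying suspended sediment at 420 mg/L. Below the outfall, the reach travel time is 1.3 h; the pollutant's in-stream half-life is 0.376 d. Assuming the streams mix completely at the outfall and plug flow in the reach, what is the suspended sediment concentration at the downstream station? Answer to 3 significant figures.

After mixing, C = (123.0·13.00 + 14.00·420.0) / 137.0 = 7479/137.0 = 54.59 mg/L.
Half-life 0.376 d → k = ln 2 / 0.376 = 1.843 d⁻¹.
After decay, C = 54.59 × e^(−kt) = 54.59 × 0.9050 = 49.40 mg/L.

49.4 mg/L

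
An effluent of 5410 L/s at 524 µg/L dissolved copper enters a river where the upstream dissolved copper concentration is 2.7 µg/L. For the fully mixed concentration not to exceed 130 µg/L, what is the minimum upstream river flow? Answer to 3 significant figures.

16700 L/s

Set C_mix = 130: (Q·2.700 + 5410·524.0) / (Q + 5410) = 130
→ Q = 5410·(524.0 − 130)/(130 − 2.700) = 16740 L/s.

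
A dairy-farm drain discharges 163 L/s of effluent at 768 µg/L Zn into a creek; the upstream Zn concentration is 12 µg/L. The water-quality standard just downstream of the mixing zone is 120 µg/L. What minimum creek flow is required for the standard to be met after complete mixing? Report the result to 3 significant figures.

978 L/s

Set C_mix = 120: (Q·12.00 + 163.0·768.0) / (Q + 163.0) = 120
→ Q = 163.0·(768.0 − 120)/(120 − 12.00) = 978.0 L/s.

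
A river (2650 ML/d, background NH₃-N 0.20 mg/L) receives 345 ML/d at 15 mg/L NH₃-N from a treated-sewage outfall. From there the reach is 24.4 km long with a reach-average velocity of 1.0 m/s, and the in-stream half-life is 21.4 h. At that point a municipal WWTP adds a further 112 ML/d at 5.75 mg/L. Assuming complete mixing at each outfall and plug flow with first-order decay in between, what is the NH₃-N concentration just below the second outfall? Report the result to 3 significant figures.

Flow-weighted average: C = (2650·0.2000 + 345.0·15.00) / 2995 = 5705/2995 = 1.905 mg/L; combined flow 2995 ML/d.
Travel time t = 24.4·1000 / 1.0 = 24400 s = 6.778 h.
Half-life 21.4 h → k = ln 2 / 21.4 = 0.03239 h⁻¹ = 0.7774 d⁻¹.
After decay, C = 1.905 × e^(−kt) = 1.905 × 0.8029 = 1.529 mg/L.
Second outfall: C = (2995·1.529 + 112.0·5.750)/3107 = 1.682 mg/L.

1.68 mg/L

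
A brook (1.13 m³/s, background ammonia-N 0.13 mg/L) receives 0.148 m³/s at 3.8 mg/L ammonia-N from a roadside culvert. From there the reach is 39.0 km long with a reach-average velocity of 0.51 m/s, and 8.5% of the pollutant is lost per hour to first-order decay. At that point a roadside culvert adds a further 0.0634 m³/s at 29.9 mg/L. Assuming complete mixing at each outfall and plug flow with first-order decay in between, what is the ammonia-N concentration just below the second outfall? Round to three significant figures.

Flow-weighted average: C = (1.130·0.1300 + 0.1480·3.800) / 1.278 = 0.7093/1.278 = 0.5550 mg/L; combined flow 1.278 m³/s.
Travel time t = 39.0·1000 / 0.51 = 76470 s = 21.24 h.
8.5%/h lost → k = −ln(1 − 0.085) = 0.08883 h⁻¹.
Decay over the reach: 0.5550·exp(−kt) = 0.5550·0.1515 = 0.08410 mg/L.
Second outfall: C = (1.278·0.08410 + 0.06340·29.90)/1.341 = 1.493 mg/L.

1.49 mg/L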